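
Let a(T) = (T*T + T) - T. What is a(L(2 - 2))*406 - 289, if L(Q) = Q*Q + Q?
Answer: -289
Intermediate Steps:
L(Q) = Q + Q² (L(Q) = Q² + Q = Q + Q²)
a(T) = T² (a(T) = (T² + T) - T = (T + T²) - T = T²)
a(L(2 - 2))*406 - 289 = ((2 - 2)*(1 + (2 - 2)))²*406 - 289 = (0*(1 + 0))²*406 - 289 = (0*1)²*406 - 289 = 0²*406 - 289 = 0*406 - 289 = 0 - 289 = -289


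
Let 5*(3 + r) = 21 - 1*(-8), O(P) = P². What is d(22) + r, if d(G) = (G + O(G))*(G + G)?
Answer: 111334/5 ≈ 22267.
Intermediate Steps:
d(G) = 2*G*(G + G²) (d(G) = (G + G²)*(G + G) = (G + G²)*(2*G) = 2*G*(G + G²))
r = 14/5 (r = -3 + (21 - 1*(-8))/5 = -3 + (21 + 8)/5 = -3 + (⅕)*29 = -3 + 29/5 = 14/5 ≈ 2.8000)
d(22) + r = 2*22²*(1 + 22) + 14/5 = 2*484*23 + 14/5 = 22264 + 14/5 = 111334/5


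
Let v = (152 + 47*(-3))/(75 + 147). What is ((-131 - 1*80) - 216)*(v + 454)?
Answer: -43041173/222 ≈ -1.9388e+5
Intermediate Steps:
v = 11/222 (v = (152 - 141)/222 = 11*(1/222) = 11/222 ≈ 0.049550)
((-131 - 1*80) - 216)*(v + 454) = ((-131 - 1*80) - 216)*(11/222 + 454) = ((-131 - 80) - 216)*(100799/222) = (-211 - 216)*(100799/222) = -427*100799/222 = -43041173/222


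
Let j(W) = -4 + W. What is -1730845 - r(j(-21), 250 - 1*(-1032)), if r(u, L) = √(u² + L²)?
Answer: -1730845 - √1644149 ≈ -1.7321e+6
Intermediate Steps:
r(u, L) = √(L² + u²)
-1730845 - r(j(-21), 250 - 1*(-1032)) = -1730845 - √((250 - 1*(-1032))² + (-4 - 21)²) = -1730845 - √((250 + 1032)² + (-25)²) = -1730845 - √(1282² + 625) = -1730845 - √(1643524 + 625) = -1730845 - √1644149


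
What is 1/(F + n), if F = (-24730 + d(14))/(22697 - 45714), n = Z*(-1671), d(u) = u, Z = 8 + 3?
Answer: -23017/423050761 ≈ -5.4407e-5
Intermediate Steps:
Z = 11
n = -18381 (n = 11*(-1671) = -18381)
F = 24716/23017 (F = (-24730 + 14)/(22697 - 45714) = -24716/(-23017) = -24716*(-1/23017) = 24716/23017 ≈ 1.0738)
1/(F + n) = 1/(24716/23017 - 18381) = 1/(-423050761/23017) = -23017/423050761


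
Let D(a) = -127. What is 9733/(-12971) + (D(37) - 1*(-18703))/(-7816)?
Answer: -39627803/12672667 ≈ -3.1270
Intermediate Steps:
9733/(-12971) + (D(37) - 1*(-18703))/(-7816) = 9733/(-12971) + (-127 - 1*(-18703))/(-7816) = 9733*(-1/12971) + (-127 + 18703)*(-1/7816) = -9733/12971 + 18576*(-1/7816) = -9733/12971 - 2322/977 = -39627803/12672667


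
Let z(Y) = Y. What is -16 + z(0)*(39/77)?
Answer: -16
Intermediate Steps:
-16 + z(0)*(39/77) = -16 + 0*(39/77) = -16 + 0 = -16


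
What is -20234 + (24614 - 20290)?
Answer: -15910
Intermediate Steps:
-20234 + (24614 - 20290) = -20234 + 4324 = -15910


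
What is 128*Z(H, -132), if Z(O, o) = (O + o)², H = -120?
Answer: 8128512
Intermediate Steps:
128*Z(H, -132) = 128*(-120 - 132)² = 128*(-252)² = 128*63504 = 8128512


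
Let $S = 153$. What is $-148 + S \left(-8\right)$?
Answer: $-1372$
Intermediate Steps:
$-148 + S \left(-8\right) = -148 + 153 \left(-8\right) = -148 - 1224 = -1372$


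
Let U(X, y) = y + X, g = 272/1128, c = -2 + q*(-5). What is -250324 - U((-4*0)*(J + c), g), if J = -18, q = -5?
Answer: -35295718/141 ≈ -2.5032e+5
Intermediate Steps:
c = 23 (c = -2 - 5*(-5) = -2 + 25 = 23)
g = 34/141 (g = 272*(1/1128) = 34/141 ≈ 0.24113)
U(X, y) = X + y
-250324 - U((-4*0)*(J + c), g) = -250324 - ((-4*0)*(-18 + 23) + 34/141) = -250324 - (0*5 + 34/141) = -250324 - (0 + 34/141) = -250324 - 1*34/141 = -250324 - 34/141 = -35295718/141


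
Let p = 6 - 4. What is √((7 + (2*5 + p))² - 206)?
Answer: √155 ≈ 12.450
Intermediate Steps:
p = 2
√((7 + (2*5 + p))² - 206) = √((7 + (2*5 + 2))² - 206) = √((7 + (10 + 2))² - 206) = √((7 + 12)² - 206) = √(19² - 206) = √(361 - 206) = √155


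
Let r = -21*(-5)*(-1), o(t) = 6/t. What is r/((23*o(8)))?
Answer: -140/23 ≈ -6.0870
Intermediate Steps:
r = -105 (r = 105*(-1) = -105)
r/((23*o(8))) = -105/(23*(6/8)) = -105/(23*(6*(⅛))) = -105/(23*(¾)) = -105/69/4 = -105*4/69 = -140/23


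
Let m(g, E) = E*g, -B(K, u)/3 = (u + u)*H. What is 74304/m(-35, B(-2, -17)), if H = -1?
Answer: 12384/595 ≈ 20.813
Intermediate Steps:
B(K, u) = 6*u (B(K, u) = -3*(u + u)*(-1) = -3*2*u*(-1) = -(-6)*u = 6*u)
74304/m(-35, B(-2, -17)) = 74304/(((6*(-17))*(-35))) = 74304/((-102*(-35))) = 74304/3570 = 74304*(1/3570) = 12384/595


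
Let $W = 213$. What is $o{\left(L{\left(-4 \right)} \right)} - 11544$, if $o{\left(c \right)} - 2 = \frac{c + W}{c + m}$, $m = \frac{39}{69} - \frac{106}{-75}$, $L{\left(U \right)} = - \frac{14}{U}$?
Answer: $- \frac{217408417}{18901} \approx -11502.0$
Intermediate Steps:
$m = \frac{3413}{1725}$ ($m = 39 \cdot \frac{1}{69} - - \frac{106}{75} = \frac{13}{23} + \frac{106}{75} = \frac{3413}{1725} \approx 1.9785$)
$o{\left(c \right)} = 2 + \frac{213 + c}{\frac{3413}{1725} + c}$ ($o{\left(c \right)} = 2 + \frac{c + 213}{c + \frac{3413}{1725}} = 2 + \frac{213 + c}{\frac{3413}{1725} + c}$)
$o{\left(L{\left(-4 \right)} \right)} - 11544 = \frac{374251 + 5175 \left(- \frac{14}{-4}\right)}{3413 + 1725 \left(- \frac{14}{-4}\right)} - 11544 = \frac{374251 + 5175 \left(\left(-14\right) \left(- \frac{1}{4}\right)\right)}{3413 + 1725 \left(\left(-14\right) \left(- \frac{1}{4}\right)\right)} - 11544 = \frac{374251 + 5175 \cdot \frac{7}{2}}{3413 + 1725 \cdot \frac{7}{2}} - 11544 = \frac{374251 + \frac{36225}{2}}{3413 + \frac{12075}{2}} - 11544 = \frac{1}{\frac{18901}{2}} \cdot \frac{784727}{2} - 11544 = \frac{2}{18901} \cdot \frac{784727}{2} - 11544 = \frac{784727}{18901} - 11544 = - \frac{217408417}{18901}$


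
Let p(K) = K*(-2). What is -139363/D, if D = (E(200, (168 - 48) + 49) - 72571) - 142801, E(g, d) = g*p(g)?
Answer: 19909/42196 ≈ 0.47182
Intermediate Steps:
p(K) = -2*K
E(g, d) = -2*g² (E(g, d) = g*(-2*g) = -2*g²)
D = -295372 (D = (-2*200² - 72571) - 142801 = (-2*40000 - 72571) - 142801 = (-80000 - 72571) - 142801 = -152571 - 142801 = -295372)
-139363/D = -139363/(-295372) = -139363*(-1/295372) = 19909/42196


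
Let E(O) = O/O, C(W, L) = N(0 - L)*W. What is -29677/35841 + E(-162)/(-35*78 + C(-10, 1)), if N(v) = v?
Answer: -80757281/97487520 ≈ -0.82839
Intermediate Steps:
C(W, L) = -L*W (C(W, L) = (0 - L)*W = (-L)*W = -L*W)
E(O) = 1
-29677/35841 + E(-162)/(-35*78 + C(-10, 1)) = -29677/35841 + 1/(-35*78 - 1*1*(-10)) = -29677*1/35841 + 1/(-2730 + 10) = -29677/35841 + 1/(-2720) = -29677/35841 + 1*(-1/2720) = -29677/35841 - 1/2720 = -80757281/97487520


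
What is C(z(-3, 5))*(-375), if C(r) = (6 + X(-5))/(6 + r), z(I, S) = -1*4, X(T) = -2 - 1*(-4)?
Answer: -1500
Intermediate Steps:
X(T) = 2 (X(T) = -2 + 4 = 2)
z(I, S) = -4
C(r) = 8/(6 + r) (C(r) = (6 + 2)/(6 + r) = 8/(6 + r))
C(z(-3, 5))*(-375) = (8/(6 - 4))*(-375) = (8/2)*(-375) = (8*(½))*(-375) = 4*(-375) = -1500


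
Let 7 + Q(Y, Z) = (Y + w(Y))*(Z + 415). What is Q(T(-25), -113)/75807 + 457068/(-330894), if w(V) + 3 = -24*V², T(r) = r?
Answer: -28451835737/464520027 ≈ -61.250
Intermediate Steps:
w(V) = -3 - 24*V²
Q(Y, Z) = -7 + (415 + Z)*(-3 + Y - 24*Y²) (Q(Y, Z) = -7 + (Y + (-3 - 24*Y²))*(Z + 415) = -7 + (-3 + Y - 24*Y²)*(415 + Z) = -7 + (415 + Z)*(-3 + Y - 24*Y²))
Q(T(-25), -113)/75807 + 457068/(-330894) = (-1252 - 9960*(-25)² + 415*(-25) - 25*(-113) - 3*(-113)*(1 + 8*(-25)²))/75807 + 457068/(-330894) = (-1252 - 9960*625 - 10375 + 2825 - 3*(-113)*(1 + 8*625))*(1/75807) + 457068*(-1/330894) = (-1252 - 6225000 - 10375 + 2825 - 3*(-113)*(1 + 5000))*(1/75807) - 76178/55149 = (-1252 - 6225000 - 10375 + 2825 - 3*(-113)*5001)*(1/75807) - 76178/55149 = (-1252 - 6225000 - 10375 + 2825 + 1695339)*(1/75807) - 76178/55149 = -4538463*1/75807 - 76178/55149 = -1512821/25269 - 76178/55149 = -28451835737/464520027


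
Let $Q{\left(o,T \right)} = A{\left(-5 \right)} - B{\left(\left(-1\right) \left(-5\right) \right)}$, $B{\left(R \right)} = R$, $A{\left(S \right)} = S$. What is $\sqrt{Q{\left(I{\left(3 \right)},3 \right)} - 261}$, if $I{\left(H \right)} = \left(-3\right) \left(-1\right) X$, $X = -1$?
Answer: $i \sqrt{271} \approx 16.462 i$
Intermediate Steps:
$I{\left(H \right)} = -3$ ($I{\left(H \right)} = \left(-3\right) \left(-1\right) \left(-1\right) = 3 \left(-1\right) = -3$)
$Q{\left(o,T \right)} = -10$ ($Q{\left(o,T \right)} = -5 - \left(-1\right) \left(-5\right) = -5 - 5 = -10$)
$\sqrt{Q{\left(I{\left(3 \right)},3 \right)} - 261} = \sqrt{-10 - 261} = \sqrt{-271} = i \sqrt{271}$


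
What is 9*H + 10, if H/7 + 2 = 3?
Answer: 73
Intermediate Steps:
H = 7 (H = -14 + 7*3 = -14 + 21 = 7)
9*H + 10 = 9*7 + 10 = 63 + 10 = 73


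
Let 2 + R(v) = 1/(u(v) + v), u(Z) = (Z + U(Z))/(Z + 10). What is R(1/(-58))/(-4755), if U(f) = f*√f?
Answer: 2*(√58 - 17428*I)/(4755*(√58 - 637*I)) ≈ 0.011506 - 0.00013253*I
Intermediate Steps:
U(f) = f^(3/2)
u(Z) = (Z + Z^(3/2))/(10 + Z) (u(Z) = (Z + Z^(3/2))/(Z + 10) = (Z + Z^(3/2))/(10 + Z))
R(v) = -2 + 1/(v + (v + v^(3/2))/(10 + v)) (R(v) = -2 + 1/((v + v^(3/2))/(10 + v) + v) = -2 + 1/(v + (v + v^(3/2))/(10 + v)))
R(1/(-58))/(-4755) = ((10 - 21/(-58) - 2*(1/(-58))² - 2*(-I*√58/3364))/((1/(-58))² + (1/(-58))^(3/2) + 11/(-58)))/(-4755) = ((10 - 21*(-1/58) - 2*(-1/58)² - (-1)*I*√58/1682)/((-1/58)² + (-1/58)^(3/2) + 11*(-1/58)))*(-1/4755) = ((10 + 21/58 - 2*1/3364 - (-1)*I*√58/1682)/(1/3364 - I*√58/3364 - 11/58))*(-1/4755) = ((10 + 21/58 - 1/1682 + I*√58/1682)/(-637/3364 - I*√58/3364))*(-1/4755) = ((8714/841 + I*√58/1682)/(-637/3364 - I*√58/3364))*(-1/4755) = -(8714/841 + I*√58/1682)/(4755*(-637/3364 - I*√58/3364))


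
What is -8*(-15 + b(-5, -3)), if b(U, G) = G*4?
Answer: 216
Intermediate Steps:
b(U, G) = 4*G
-8*(-15 + b(-5, -3)) = -8*(-15 + 4*(-3)) = -8*(-15 - 12) = -8*(-27) = 216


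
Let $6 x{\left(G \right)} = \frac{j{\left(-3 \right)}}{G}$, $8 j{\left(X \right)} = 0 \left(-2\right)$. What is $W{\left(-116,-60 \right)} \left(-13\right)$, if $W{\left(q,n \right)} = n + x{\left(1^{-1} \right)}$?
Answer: $780$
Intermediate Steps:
$j{\left(X \right)} = 0$ ($j{\left(X \right)} = \frac{0 \left(-2\right)}{8} = \frac{1}{8} \cdot 0 = 0$)
$x{\left(G \right)} = 0$ ($x{\left(G \right)} = \frac{0 \frac{1}{G}}{6} = \frac{1}{6} \cdot 0 = 0$)
$W{\left(q,n \right)} = n$ ($W{\left(q,n \right)} = n + 0 = n$)
$W{\left(-116,-60 \right)} \left(-13\right) = \left(-60\right) \left(-13\right) = 780$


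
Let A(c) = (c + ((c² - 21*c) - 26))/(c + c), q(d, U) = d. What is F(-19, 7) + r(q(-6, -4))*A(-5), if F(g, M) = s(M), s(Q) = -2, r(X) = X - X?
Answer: -2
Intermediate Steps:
r(X) = 0
F(g, M) = -2
A(c) = (-26 + c² - 20*c)/(2*c) (A(c) = (c + (-26 + c² - 21*c))/((2*c)) = (-26 + c² - 20*c)*(1/(2*c)) = (-26 + c² - 20*c)/(2*c))
F(-19, 7) + r(q(-6, -4))*A(-5) = -2 + 0*(-10 + (½)*(-5) - 13/(-5)) = -2 + 0*(-10 - 5/2 - 13*(-⅕)) = -2 + 0*(-10 - 5/2 + 13/5) = -2 + 0*(-99/10) = -2 + 0 = -2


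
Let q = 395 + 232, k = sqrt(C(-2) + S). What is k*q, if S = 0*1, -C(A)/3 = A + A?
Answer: 1254*sqrt(3) ≈ 2172.0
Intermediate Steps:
C(A) = -6*A (C(A) = -3*(A + A) = -6*A)
S = 0
k = 2*sqrt(3) (k = sqrt(-6*(-2) + 0) = sqrt(12 + 0) = sqrt(12) = 2*sqrt(3) ≈ 3.4641)
q = 627
k*q = (2*sqrt(3))*627 = 1254*sqrt(3)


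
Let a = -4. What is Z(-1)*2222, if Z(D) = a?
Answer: -8888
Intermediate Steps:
Z(D) = -4
Z(-1)*2222 = -4*2222 = -8888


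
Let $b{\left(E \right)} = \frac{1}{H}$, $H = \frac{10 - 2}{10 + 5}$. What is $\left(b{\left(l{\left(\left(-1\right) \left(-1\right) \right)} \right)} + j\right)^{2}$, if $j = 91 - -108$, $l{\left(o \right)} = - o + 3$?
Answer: $\frac{2582449}{64} \approx 40351.0$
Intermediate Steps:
$l{\left(o \right)} = 3 - o$
$j = 199$ ($j = 91 + 108 = 199$)
$H = \frac{8}{15} \approx 0.53333$
$b{\left(E \right)} = \frac{15}{8}$ ($b{\left(E \right)} = \frac{1}{\frac{8}{15}} = \frac{15}{8}$)
$\left(b{\left(l{\left(\left(-1\right) \left(-1\right) \right)} \right)} + j\right)^{2} = \left(\frac{15}{8} + 199\right)^{2} = \left(\frac{1607}{8}\right)^{2} = \frac{2582449}{64}$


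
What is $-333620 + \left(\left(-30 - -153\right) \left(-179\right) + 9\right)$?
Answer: $-355628$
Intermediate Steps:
$-333620 + \left(\left(-30 - -153\right) \left(-179\right) + 9\right) = -333620 + \left(\left(-30 + 153\right) \left(-179\right) + 9\right) = -333620 + \left(123 \left(-179\right) + 9\right) = -333620 + \left(-22017 + 9\right) = -333620 - 22008 = -355628$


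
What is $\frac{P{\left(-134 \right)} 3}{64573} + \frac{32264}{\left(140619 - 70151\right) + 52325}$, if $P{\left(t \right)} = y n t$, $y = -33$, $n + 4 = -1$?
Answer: $- \frac{6061476418}{7929112389} \approx -0.76446$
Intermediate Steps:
$n = -5$ ($n = -4 - 1 = -5$)
$P{\left(t \right)} = 165 t$ ($P{\left(t \right)} = - 33 \left(- 5 t\right) = 165 t$)
$\frac{P{\left(-134 \right)} 3}{64573} + \frac{32264}{\left(140619 - 70151\right) + 52325} = \frac{165 \left(-134\right) 3}{64573} + \frac{32264}{\left(140619 - 70151\right) + 52325} = \left(-22110\right) 3 \cdot \frac{1}{64573} + \frac{32264}{70468 + 52325} = \left(-66330\right) \frac{1}{64573} + \frac{32264}{122793} = - \frac{66330}{64573} + 32264 \cdot \frac{1}{122793} = - \frac{66330}{64573} + \frac{32264}{122793} = - \frac{6061476418}{7929112389}$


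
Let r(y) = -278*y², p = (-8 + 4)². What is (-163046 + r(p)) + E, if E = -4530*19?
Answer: -320284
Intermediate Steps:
p = 16 (p = (-4)² = 16)
E = -86070 (E = -453*190 = -86070)
(-163046 + r(p)) + E = (-163046 - 278*16²) - 86070 = (-163046 - 278*256) - 86070 = (-163046 - 71168) - 86070 = -234214 - 86070 = -320284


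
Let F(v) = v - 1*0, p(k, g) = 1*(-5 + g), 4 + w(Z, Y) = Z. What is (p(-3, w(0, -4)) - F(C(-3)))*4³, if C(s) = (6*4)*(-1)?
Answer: 960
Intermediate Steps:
w(Z, Y) = -4 + Z
C(s) = -24 (C(s) = 24*(-1) = -24)
p(k, g) = -5 + g
F(v) = v (F(v) = v + 0 = v)
(p(-3, w(0, -4)) - F(C(-3)))*4³ = ((-5 + (-4 + 0)) - 1*(-24))*4³ = ((-5 - 4) + 24)*64 = (-9 + 24)*64 = 15*64 = 960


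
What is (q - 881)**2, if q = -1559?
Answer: 5953600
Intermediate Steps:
(q - 881)**2 = (-1559 - 881)**2 = (-2440)**2 = 5953600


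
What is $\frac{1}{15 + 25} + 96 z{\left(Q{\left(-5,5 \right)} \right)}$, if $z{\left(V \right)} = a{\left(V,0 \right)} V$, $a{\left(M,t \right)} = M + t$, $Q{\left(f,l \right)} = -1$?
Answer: $\frac{3841}{40} \approx 96.025$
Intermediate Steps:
$z{\left(V \right)} = V^{2}$ ($z{\left(V \right)} = \left(V + 0\right) V = V V = V^{2}$)
$\frac{1}{15 + 25} + 96 z{\left(Q{\left(-5,5 \right)} \right)} = \frac{1}{15 + 25} + 96 \left(-1\right)^{2} = \frac{1}{40} + 96 \cdot 1 = \frac{1}{40} + 96 = \frac{3841}{40}$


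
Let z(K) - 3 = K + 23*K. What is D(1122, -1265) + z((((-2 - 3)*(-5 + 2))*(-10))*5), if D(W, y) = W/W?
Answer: -17996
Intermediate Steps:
D(W, y) = 1
z(K) = 3 + 24*K (z(K) = 3 + (K + 23*K) = 3 + 24*K)
D(1122, -1265) + z((((-2 - 3)*(-5 + 2))*(-10))*5) = 1 + (3 + 24*((((-2 - 3)*(-5 + 2))*(-10))*5)) = 1 + (3 + 24*((-5*(-3)*(-10))*5)) = 1 + (3 + 24*((15*(-10))*5)) = 1 + (3 + 24*(-150*5)) = 1 + (3 + 24*(-750)) = 1 + (3 - 18000) = 1 - 17997 = -17996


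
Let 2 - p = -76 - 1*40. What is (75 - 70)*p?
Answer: 590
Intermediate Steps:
p = 118 (p = 2 - (-76 - 1*40) = 2 - (-76 - 40) = 2 - 1*(-116) = 2 + 116 = 118)
(75 - 70)*p = (75 - 70)*118 = 5*118 = 590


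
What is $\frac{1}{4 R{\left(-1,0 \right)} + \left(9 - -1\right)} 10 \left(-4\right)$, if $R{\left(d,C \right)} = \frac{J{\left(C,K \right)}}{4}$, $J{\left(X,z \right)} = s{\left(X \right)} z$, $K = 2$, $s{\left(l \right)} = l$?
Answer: $-4$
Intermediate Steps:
$J{\left(X,z \right)} = X z$
$R{\left(d,C \right)} = \frac{C}{2}$ ($R{\left(d,C \right)} = \frac{C 2}{4} = 2 C \frac{1}{4} = \frac{C}{2}$)
$\frac{1}{4 R{\left(-1,0 \right)} + \left(9 - -1\right)} 10 \left(-4\right) = \frac{1}{4 \cdot \frac{1}{2} \cdot 0 + \left(9 - -1\right)} 10 \left(-4\right) = \frac{1}{4 \cdot 0 + \left(9 + 1\right)} 10 \left(-4\right) = \frac{1}{0 + 10} \cdot 10 \left(-4\right) = \frac{1}{10} \cdot 10 \left(-4\right) = 1 \left(-4\right) = -4$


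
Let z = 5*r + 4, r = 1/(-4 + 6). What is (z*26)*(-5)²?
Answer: 4225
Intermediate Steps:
r = ½ (r = 1/2 = ½ ≈ 0.50000)
z = 13/2 (z = 5*(½) + 4 = 5/2 + 4 = 13/2 ≈ 6.5000)
(z*26)*(-5)² = ((13/2)*26)*(-5)² = 169*25 = 4225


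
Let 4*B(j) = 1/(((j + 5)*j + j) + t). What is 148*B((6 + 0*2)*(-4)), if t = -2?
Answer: 37/430 ≈ 0.086046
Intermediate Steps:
B(j) = 1/(4*(-2 + j + j*(5 + j))) (B(j) = 1/(4*(((j + 5)*j + j) - 2)) = 1/(4*(((5 + j)*j + j) - 2)) = 1/(4*((j*(5 + j) + j) - 2)) = 1/(4*((j + j*(5 + j)) - 2)) = 1/(4*(-2 + j + j*(5 + j))))
148*B((6 + 0*2)*(-4)) = 148*(1/(4*(-2 + ((6 + 0*2)*(-4))**2 + 6*((6 + 0*2)*(-4))))) = 148*(1/(4*(-2 + ((6 + 0)*(-4))**2 + 6*((6 + 0)*(-4))))) = 148*(1/(4*(-2 + (6*(-4))**2 + 6*(6*(-4))))) = 148*(1/(4*(-2 + (-24)**2 + 6*(-24)))) = 148*(1/(4*(-2 + 576 - 144))) = 148*((1/4)/430) = 148*((1/4)*(1/430)) = 148*(1/1720) = 37/430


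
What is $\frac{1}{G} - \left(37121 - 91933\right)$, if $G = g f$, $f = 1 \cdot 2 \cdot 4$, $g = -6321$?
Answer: $\frac{2771733215}{50568} \approx 54812.0$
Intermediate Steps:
$f = 8$ ($f = 2 \cdot 4 = 8$)
$G = -50568$ ($G = \left(-6321\right) 8 = -50568$)
$\frac{1}{G} - \left(37121 - 91933\right) = \frac{1}{-50568} - \left(37121 - 91933\right) = - \frac{1}{50568} - \left(37121 - 91933\right) = - \frac{1}{50568} - -54812 = - \frac{1}{50568} + 54812 = \frac{2771733215}{50568}$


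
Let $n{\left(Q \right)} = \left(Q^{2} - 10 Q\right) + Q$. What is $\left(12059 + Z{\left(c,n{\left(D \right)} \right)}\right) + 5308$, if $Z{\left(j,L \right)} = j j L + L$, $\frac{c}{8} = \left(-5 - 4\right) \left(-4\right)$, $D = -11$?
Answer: $18265267$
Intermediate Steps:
$n{\left(Q \right)} = Q^{2} - 9 Q$
$c = 288$ ($c = 8 \left(-5 - 4\right) \left(-4\right) = 8 \left(\left(-9\right) \left(-4\right)\right) = 8 \cdot 36 = 288$)
$Z{\left(j,L \right)} = L + L j^{2}$ ($Z{\left(j,L \right)} = j^{2} L + L = L j^{2} + L = L + L j^{2}$)
$\left(12059 + Z{\left(c,n{\left(D \right)} \right)}\right) + 5308 = \left(12059 + - 11 \left(-9 - 11\right) \left(1 + 288^{2}\right)\right) + 5308 = \left(12059 + \left(-11\right) \left(-20\right) \left(1 + 82944\right)\right) + 5308 = \left(12059 + 220 \cdot 82945\right) + 5308 = \left(12059 + 18247900\right) + 5308 = 18259959 + 5308 = 18265267$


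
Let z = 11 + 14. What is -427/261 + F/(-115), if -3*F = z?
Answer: -9386/6003 ≈ -1.5636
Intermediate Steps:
z = 25
F = -25/3 (F = -⅓*25 = -25/3 ≈ -8.3333)
-427/261 + F/(-115) = -427/261 - 25/3/(-115) = -427*1/261 - 25/3*(-1/115) = -427/261 + 5/69 = -9386/6003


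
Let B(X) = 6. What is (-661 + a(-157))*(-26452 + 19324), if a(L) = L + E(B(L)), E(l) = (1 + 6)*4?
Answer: 5631120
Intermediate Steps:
E(l) = 28 (E(l) = 7*4 = 28)
a(L) = 28 + L (a(L) = L + 28 = 28 + L)
(-661 + a(-157))*(-26452 + 19324) = (-661 + (28 - 157))*(-26452 + 19324) = (-661 - 129)*(-7128) = -790*(-7128) = 5631120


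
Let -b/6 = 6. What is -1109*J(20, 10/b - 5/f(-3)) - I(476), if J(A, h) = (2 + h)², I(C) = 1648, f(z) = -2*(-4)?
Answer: -15464501/5184 ≈ -2983.1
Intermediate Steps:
b = -36 (b = -6*6 = -36)
f(z) = 8
-1109*J(20, 10/b - 5/f(-3)) - I(476) = -1109*(2 + (10/(-36) - 5/8))² - 1*1648 = -1109*(2 + (10*(-1/36) - 5*⅛))² - 1648 = -1109*(2 + (-5/18 - 5/8))² - 1648 = -1109*(2 - 65/72)² - 1648 = -1109*(79/72)² - 1648 = -1109*6241/5184 - 1648 = -6921269/5184 - 1648 = -15464501/5184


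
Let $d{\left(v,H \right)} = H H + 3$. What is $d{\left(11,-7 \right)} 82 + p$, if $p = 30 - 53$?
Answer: $4241$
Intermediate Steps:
$p = -23$ ($p = 30 - 53 = -23$)
$d{\left(v,H \right)} = 3 + H^{2}$ ($d{\left(v,H \right)} = H^{2} + 3 = 3 + H^{2}$)
$d{\left(11,-7 \right)} 82 + p = \left(3 + \left(-7\right)^{2}\right) 82 - 23 = \left(3 + 49\right) 82 - 23 = 52 \cdot 82 - 23 = 4264 - 23 = 4241$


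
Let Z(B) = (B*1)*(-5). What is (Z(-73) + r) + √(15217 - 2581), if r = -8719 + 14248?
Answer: 5894 + 18*√39 ≈ 6006.4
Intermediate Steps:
Z(B) = -5*B (Z(B) = B*(-5) = -5*B)
r = 5529
(Z(-73) + r) + √(15217 - 2581) = (-5*(-73) + 5529) + √(15217 - 2581) = (365 + 5529) + √12636 = 5894 + 18*√39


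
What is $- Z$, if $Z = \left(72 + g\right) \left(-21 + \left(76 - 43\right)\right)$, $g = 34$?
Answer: $-1272$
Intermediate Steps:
$Z = 1272$ ($Z = \left(72 + 34\right) \left(-21 + \left(76 - 43\right)\right) = 106 \left(-21 + 33\right) = 106 \cdot 12 = 1272$)
$- Z = \left(-1\right) 1272 = -1272$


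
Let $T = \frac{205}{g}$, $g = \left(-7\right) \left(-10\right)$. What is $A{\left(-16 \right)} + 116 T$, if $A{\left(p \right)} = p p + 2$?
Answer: $\frac{4184}{7} \approx 597.71$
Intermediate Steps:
$A{\left(p \right)} = 2 + p^{2}$ ($A{\left(p \right)} = p^{2} + 2 = 2 + p^{2}$)
$g = 70$
$T = \frac{41}{14}$ ($T = \frac{205}{70} = 205 \cdot \frac{1}{70} = \frac{41}{14} \approx 2.9286$)
$A{\left(-16 \right)} + 116 T = \left(2 + \left(-16\right)^{2}\right) + 116 \cdot \frac{41}{14} = \left(2 + 256\right) + \frac{2378}{7} = 258 + \frac{2378}{7} = \frac{4184}{7}$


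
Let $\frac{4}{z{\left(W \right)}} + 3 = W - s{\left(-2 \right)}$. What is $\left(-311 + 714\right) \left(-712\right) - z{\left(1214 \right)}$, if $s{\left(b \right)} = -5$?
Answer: $- \frac{87228545}{304} \approx -2.8694 \cdot 10^{5}$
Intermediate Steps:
$z{\left(W \right)} = \frac{4}{2 + W}$ ($z{\left(W \right)} = \frac{4}{-3 + \left(W - -5\right)} = \frac{4}{-3 + \left(W + 5\right)} = \frac{4}{-3 + \left(5 + W\right)} = \frac{4}{2 + W}$)
$\left(-311 + 714\right) \left(-712\right) - z{\left(1214 \right)} = \left(-311 + 714\right) \left(-712\right) - \frac{4}{2 + 1214} = 403 \left(-712\right) - \frac{4}{1216} = -286936 - 4 \cdot \frac{1}{1216} = -286936 - \frac{1}{304} = - \frac{87228545}{304}$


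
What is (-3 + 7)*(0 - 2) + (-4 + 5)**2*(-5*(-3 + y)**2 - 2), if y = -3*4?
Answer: -1135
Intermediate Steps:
y = -12
(-3 + 7)*(0 - 2) + (-4 + 5)**2*(-5*(-3 + y)**2 - 2) = (-3 + 7)*(0 - 2) + (-4 + 5)**2*(-5*(-3 - 12)**2 - 2) = 4*(-2) + 1**2*(-5*(-15)**2 - 2) = -8 + 1*(-5*225 - 2) = -8 + 1*(-1125 - 2) = -8 + 1*(-1127) = -8 - 1127 = -1135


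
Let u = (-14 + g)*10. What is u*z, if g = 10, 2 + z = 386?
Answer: -15360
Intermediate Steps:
z = 384 (z = -2 + 386 = 384)
u = -40 (u = (-14 + 10)*10 = -4*10 = -40)
u*z = -40*384 = -15360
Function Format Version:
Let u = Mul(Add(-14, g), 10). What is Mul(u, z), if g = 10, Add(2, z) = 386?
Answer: -15360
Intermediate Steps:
z = 384 (z = Add(-2, 386) = 384)
u = -40 (u = Mul(Add(-14, 10), 10) = Mul(-4, 10) = -40)
Mul(u, z) = Mul(-40, 384) = -15360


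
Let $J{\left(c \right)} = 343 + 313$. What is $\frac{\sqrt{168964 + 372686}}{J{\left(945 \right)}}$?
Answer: $\frac{5 \sqrt{21666}}{656} \approx 1.1219$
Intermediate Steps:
$J{\left(c \right)} = 656$
$\frac{\sqrt{168964 + 372686}}{J{\left(945 \right)}} = \frac{\sqrt{168964 + 372686}}{656} = \sqrt{541650} \cdot \frac{1}{656} = 5 \sqrt{21666} \cdot \frac{1}{656} = \frac{5 \sqrt{21666}}{656}$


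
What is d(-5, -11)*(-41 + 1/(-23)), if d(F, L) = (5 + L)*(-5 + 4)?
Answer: -5664/23 ≈ -246.26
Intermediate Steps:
d(F, L) = -5 - L (d(F, L) = (5 + L)*(-1) = -5 - L)
d(-5, -11)*(-41 + 1/(-23)) = (-5 - 1*(-11))*(-41 + 1/(-23)) = (-5 + 11)*(-41 - 1/23) = 6*(-944/23) = -5664/23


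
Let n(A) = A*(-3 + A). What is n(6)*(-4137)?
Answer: -74466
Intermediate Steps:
n(6)*(-4137) = (6*(-3 + 6))*(-4137) = (6*3)*(-4137) = 18*(-4137) = -74466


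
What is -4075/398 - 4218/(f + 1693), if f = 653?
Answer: -1873119/155618 ≈ -12.037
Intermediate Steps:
-4075/398 - 4218/(f + 1693) = -4075/398 - 4218/(653 + 1693) = -4075*1/398 - 4218/2346 = -4075/398 - 4218*1/2346 = -4075/398 - 703/391 = -1873119/155618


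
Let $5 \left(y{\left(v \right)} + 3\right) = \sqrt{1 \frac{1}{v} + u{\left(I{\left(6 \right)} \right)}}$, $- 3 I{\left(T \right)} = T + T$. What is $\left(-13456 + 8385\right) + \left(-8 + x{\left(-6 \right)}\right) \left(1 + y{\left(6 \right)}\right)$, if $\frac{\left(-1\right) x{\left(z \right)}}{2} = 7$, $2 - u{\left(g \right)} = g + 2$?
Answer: $-5027 - \frac{11 \sqrt{6}}{3} \approx -5036.0$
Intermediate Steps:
$I{\left(T \right)} = - \frac{2 T}{3}$ ($I{\left(T \right)} = - \frac{T + T}{3} = - \frac{2 T}{3}$)
$u{\left(g \right)} = - g$ ($u{\left(g \right)} = 2 - \left(g + 2\right) = 2 - \left(2 + g\right) = - g$)
$x{\left(z \right)} = -14$ ($x{\left(z \right)} = \left(-2\right) 7 = -14$)
$y{\left(v \right)} = -3 + \frac{\sqrt{4 + \frac{1}{v}}}{5}$ ($y{\left(v \right)} = -3 + \frac{\sqrt{1 \frac{1}{v} - \left(- \frac{2}{3}\right) 6}}{5} = -3 + \frac{\sqrt{\frac{1}{v} - -4}}{5} = -3 + \frac{\sqrt{\frac{1}{v} + 4}}{5} = -3 + \frac{\sqrt{4 + \frac{1}{v}}}{5}$)
$\left(-13456 + 8385\right) + \left(-8 + x{\left(-6 \right)}\right) \left(1 + y{\left(6 \right)}\right) = \left(-13456 + 8385\right) + \left(-8 - 14\right) \left(1 - \left(3 - \frac{\sqrt{4 + \frac{1}{6}}}{5}\right)\right) = -5071 - 22 \left(1 - \left(3 - \frac{\sqrt{4 + \frac{1}{6}}}{5}\right)\right) = -5071 - 22 \left(1 - \left(3 - \frac{\sqrt{\frac{25}{6}}}{5}\right)\right) = -5071 - 22 \left(1 - \left(3 - \frac{\frac{5}{6} \sqrt{6}}{5}\right)\right) = -5071 - 22 \left(1 - \left(3 - \frac{\sqrt{6}}{6}\right)\right) = -5071 - 22 \left(-2 + \frac{\sqrt{6}}{6}\right) = -5071 + \left(44 - \frac{11 \sqrt{6}}{3}\right) = -5027 - \frac{11 \sqrt{6}}{3}$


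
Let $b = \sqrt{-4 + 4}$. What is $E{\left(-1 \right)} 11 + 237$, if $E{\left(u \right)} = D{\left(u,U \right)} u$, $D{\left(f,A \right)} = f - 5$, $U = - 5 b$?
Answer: $303$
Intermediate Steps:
$b = 0$ ($b = \sqrt{0} = 0$)
$U = 0$ ($U = \left(-5\right) 0 = 0$)
$D{\left(f,A \right)} = -5 + f$
$E{\left(u \right)} = u \left(-5 + u\right)$ ($E{\left(u \right)} = \left(-5 + u\right) u = u \left(-5 + u\right)$)
$E{\left(-1 \right)} 11 + 237 = - (-5 - 1) 11 + 237 = \left(-1\right) \left(-6\right) 11 + 237 = 6 \cdot 11 + 237 = 66 + 237 = 303$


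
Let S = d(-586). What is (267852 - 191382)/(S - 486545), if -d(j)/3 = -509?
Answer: -38235/242509 ≈ -0.15766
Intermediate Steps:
d(j) = 1527 (d(j) = -3*(-509) = 1527)
S = 1527
(267852 - 191382)/(S - 486545) = (267852 - 191382)/(1527 - 486545) = 76470/(-485018) = 76470*(-1/485018) = -38235/242509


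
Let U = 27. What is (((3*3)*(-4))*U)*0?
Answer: 0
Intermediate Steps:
(((3*3)*(-4))*U)*0 = (((3*3)*(-4))*27)*0 = ((9*(-4))*27)*0 = -36*27*0 = -972*0 = 0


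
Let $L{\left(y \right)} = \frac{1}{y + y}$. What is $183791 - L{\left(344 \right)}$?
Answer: $\frac{126448207}{688} \approx 1.8379 \cdot 10^{5}$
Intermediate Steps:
$L{\left(y \right)} = \frac{1}{2 y}$
$183791 - L{\left(344 \right)} = 183791 - \frac{1}{2 \cdot 344} = 183791 - \frac{1}{2} \cdot \frac{1}{344} = 183791 - \frac{1}{688} = \frac{126448207}{688}$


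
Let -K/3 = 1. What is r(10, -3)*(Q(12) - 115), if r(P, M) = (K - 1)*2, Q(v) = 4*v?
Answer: 536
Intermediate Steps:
K = -3 (K = -3*1 = -3)
r(P, M) = -8 (r(P, M) = (-3 - 1)*2 = -4*2 = -8)
r(10, -3)*(Q(12) - 115) = -8*(4*12 - 115) = -8*(48 - 115) = -8*(-67) = 536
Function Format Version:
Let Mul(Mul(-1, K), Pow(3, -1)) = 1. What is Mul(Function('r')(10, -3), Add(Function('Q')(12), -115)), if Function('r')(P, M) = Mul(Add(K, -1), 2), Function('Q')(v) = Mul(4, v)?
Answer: 536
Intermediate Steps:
K = -3 (K = Mul(-3, 1) = -3)
Function('r')(P, M) = -8 (Function('r')(P, M) = Mul(Add(-3, -1), 2) = Mul(-4, 2) = -8)
Mul(Function('r')(10, -3), Add(Function('Q')(12), -115)) = Mul(-8, Add(Mul(4, 12), -115)) = Mul(-8, Add(48, -115)) = Mul(-8, -67) = 536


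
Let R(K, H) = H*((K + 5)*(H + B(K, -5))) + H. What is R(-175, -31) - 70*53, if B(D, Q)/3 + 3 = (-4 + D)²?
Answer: 506353669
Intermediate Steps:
B(D, Q) = -9 + 3*(-4 + D)²
R(K, H) = H + H*(5 + K)*(-9 + H + 3*(-4 + K)²) (R(K, H) = H*((K + 5)*(H + (-9 + 3*(-4 + K)²))) + H = H*((5 + K)*(-9 + H + 3*(-4 + K)²)) + H = H*(5 + K)*(-9 + H + 3*(-4 + K)²) + H = H + H*(5 + K)*(-9 + H + 3*(-4 + K)²))
R(-175, -31) - 70*53 = -31*(196 - 81*(-175) - 9*(-175)² + 3*(-175)³ + 5*(-31) - 31*(-175)) - 70*53 = -31*(196 + 14175 - 9*30625 + 3*(-5359375) - 155 + 5425) - 3710 = -31*(196 + 14175 - 275625 - 16078125 - 155 + 5425) - 3710 = -31*(-16334109) - 3710 = 506357379 - 3710 = 506353669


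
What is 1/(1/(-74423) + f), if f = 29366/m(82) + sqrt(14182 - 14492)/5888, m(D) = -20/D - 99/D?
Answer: -5502443048181842996330496/111344108387705681967561555199 - 230911771689483136*I*sqrt(310)/556720541938528409837807775995 ≈ -4.9418e-5 - 7.3028e-12*I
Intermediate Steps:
m(D) = -119/D
f = -2408012/119 + I*sqrt(310)/5888 (f = 29366/((-119/82)) + sqrt(14182 - 14492)/5888 = 29366/((-119*1/82)) + sqrt(-310)*(1/5888) = 29366/(-119/82) + (I*sqrt(310))*(1/5888) = 29366*(-82/119) + I*sqrt(310)/5888 = -2408012/119 + I*sqrt(310)/5888 ≈ -20235.0 + 0.0029903*I)
1/(1/(-74423) + f) = 1/(1/(-74423) + (-2408012/119 + I*sqrt(310)/5888)) = 1/(-1/74423 + (-2408012/119 + I*sqrt(310)/5888)) = 1/(-179211477195/8856337 + I*sqrt(310)/5888)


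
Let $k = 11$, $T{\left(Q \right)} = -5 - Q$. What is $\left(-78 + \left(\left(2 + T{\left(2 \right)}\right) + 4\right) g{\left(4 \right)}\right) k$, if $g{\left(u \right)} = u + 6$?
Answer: $-968$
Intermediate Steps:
$g{\left(u \right)} = 6 + u$
$\left(-78 + \left(\left(2 + T{\left(2 \right)}\right) + 4\right) g{\left(4 \right)}\right) k = \left(-78 + \left(\left(2 - 7\right) + 4\right) \left(6 + 4\right)\right) 11 = \left(-78 + \left(\left(2 - 7\right) + 4\right) 10\right) 11 = \left(-78 + \left(-5 + 4\right) 10\right) 11 = \left(-78 - 10\right) 11 = \left(-88\right) 11 = -968$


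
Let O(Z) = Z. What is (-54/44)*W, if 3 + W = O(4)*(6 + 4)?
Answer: -999/22 ≈ -45.409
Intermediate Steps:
W = 37 (W = -3 + 4*(6 + 4) = -3 + 4*10 = -3 + 40 = 37)
(-54/44)*W = -54/44*37 = -54*1/44*37 = -27/22*37 = -999/22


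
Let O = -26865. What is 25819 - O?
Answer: 52684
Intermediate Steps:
25819 - O = 25819 - 1*(-26865) = 25819 + 26865 = 52684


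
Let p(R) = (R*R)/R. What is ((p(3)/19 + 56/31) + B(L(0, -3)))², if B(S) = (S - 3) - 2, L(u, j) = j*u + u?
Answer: 3196944/346921 ≈ 9.2152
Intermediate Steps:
L(u, j) = u + j*u
p(R) = R (p(R) = R²/R = R)
B(S) = -5 + S (B(S) = (-3 + S) - 2 = -5 + S)
((p(3)/19 + 56/31) + B(L(0, -3)))² = ((3/19 + 56/31) + (-5 + 0*(1 - 3)))² = ((3*(1/19) + 56*(1/31)) + (-5 + 0*(-2)))² = ((3/19 + 56/31) + (-5 + 0))² = (1157/589 - 5)² = (-1788/589)² = 3196944/346921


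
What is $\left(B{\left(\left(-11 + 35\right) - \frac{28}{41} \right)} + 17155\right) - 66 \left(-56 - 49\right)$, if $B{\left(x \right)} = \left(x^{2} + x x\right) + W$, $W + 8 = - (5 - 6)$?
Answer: $\frac{42302990}{1681} \approx 25165.0$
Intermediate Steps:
$W = -7$ ($W = -8 - \left(5 - 6\right) = -8 - -1 = -8 + 1 = -7$)
$B{\left(x \right)} = -7 + 2 x^{2}$ ($B{\left(x \right)} = \left(x^{2} + x x\right) - 7 = \left(x^{2} + x^{2}\right) - 7 = 2 x^{2} - 7 = -7 + 2 x^{2}$)
$\left(B{\left(\left(-11 + 35\right) - \frac{28}{41} \right)} + 17155\right) - 66 \left(-56 - 49\right) = \left(\left(-7 + 2 \left(\left(-11 + 35\right) - \frac{28}{41}\right)^{2}\right) + 17155\right) - 66 \left(-56 - 49\right) = \left(\left(-7 + 2 \left(24 - \frac{28}{41}\right)^{2}\right) + 17155\right) - -6930 = \left(\left(-7 + 2 \left(24 - \frac{28}{41}\right)^{2}\right) + 17155\right) + 6930 = \left(\left(-7 + 2 \left(\frac{956}{41}\right)^{2}\right) + 17155\right) + 6930 = \left(\left(-7 + 2 \cdot \frac{913936}{1681}\right) + 17155\right) + 6930 = \left(\left(-7 + \frac{1827872}{1681}\right) + 17155\right) + 6930 = \left(\frac{1816105}{1681} + 17155\right) + 6930 = \frac{30653660}{1681} + 6930 = \frac{42302990}{1681}$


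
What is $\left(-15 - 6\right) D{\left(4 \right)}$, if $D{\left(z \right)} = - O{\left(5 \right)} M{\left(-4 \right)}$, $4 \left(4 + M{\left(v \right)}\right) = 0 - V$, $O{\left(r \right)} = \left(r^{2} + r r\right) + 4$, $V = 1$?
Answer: $- \frac{9639}{2} \approx -4819.5$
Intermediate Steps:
$O{\left(r \right)} = 4 + 2 r^{2}$ ($O{\left(r \right)} = \left(r^{2} + r^{2}\right) + 4 = 2 r^{2} + 4 = 4 + 2 r^{2}$)
$M{\left(v \right)} = - \frac{17}{4}$ ($M{\left(v \right)} = -4 + \frac{0 - 1}{4} = -4 + \frac{1}{4} \left(-1\right) = -4 - \frac{1}{4} = - \frac{17}{4}$)
$D{\left(z \right)} = \frac{459}{2}$ ($D{\left(z \right)} = - (4 + 2 \cdot 5^{2}) \left(- \frac{17}{4}\right) = - (4 + 2 \cdot 25) \left(- \frac{17}{4}\right) = - (4 + 50) \left(- \frac{17}{4}\right) = \left(-1\right) 54 \left(- \frac{17}{4}\right) = \left(-54\right) \left(- \frac{17}{4}\right) = \frac{459}{2}$)
$\left(-15 - 6\right) D{\left(4 \right)} = \left(-15 - 6\right) \frac{459}{2} = \left(-21\right) \frac{459}{2} = - \frac{9639}{2}$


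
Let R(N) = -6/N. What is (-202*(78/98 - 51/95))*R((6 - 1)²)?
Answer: 1461672/116375 ≈ 12.560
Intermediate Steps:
(-202*(78/98 - 51/95))*R((6 - 1)²) = (-202*(78/98 - 51/95))*(-6/(6 - 1)²) = (-202*(78*(1/98) - 51*1/95))*(-6/(5²)) = (-202*(39/49 - 51/95))*(-6/25) = (-202*1206/4655)*(-6*1/25) = -243612/4655*(-6/25) = 1461672/116375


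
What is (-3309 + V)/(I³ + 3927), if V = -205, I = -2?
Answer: -3514/3919 ≈ -0.89666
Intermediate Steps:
(-3309 + V)/(I³ + 3927) = (-3309 - 205)/((-2)³ + 3927) = -3514/(-8 + 3927) = -3514/3919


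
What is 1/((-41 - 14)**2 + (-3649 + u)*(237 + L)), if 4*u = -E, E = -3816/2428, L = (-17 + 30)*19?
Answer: -607/1070080803 ≈ -5.6725e-7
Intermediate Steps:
L = 247 (L = 13*19 = 247)
E = -954/607 (E = -3816*1/2428 = -954/607 ≈ -1.5717)
u = 477/1214 (u = (-1*(-954/607))/4 = (1/4)*(954/607) = 477/1214 ≈ 0.39292)
1/((-41 - 14)**2 + (-3649 + u)*(237 + L)) = 1/((-41 - 14)**2 + (-3649 + 477/1214)*(237 + 247)) = 1/((-55)**2 - 4429409/1214*484) = 1/(3025 - 1071916978/607) = 1/(-1070080803/607) = -607/1070080803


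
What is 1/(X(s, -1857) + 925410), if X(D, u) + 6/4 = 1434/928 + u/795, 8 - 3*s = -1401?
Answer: 122960/113788131949 ≈ 1.0806e-6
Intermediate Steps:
s = 1409/3 (s = 8/3 - 1/3*(-1401) = 8/3 + 467 = 1409/3 ≈ 469.67)
X(D, u) = 21/464 + u/795 (X(D, u) = -3/2 + (1434/928 + u/795) = -3/2 + (1434*(1/928) + u*(1/795)) = -3/2 + (717/464 + u/795) = 21/464 + u/795)
1/(X(s, -1857) + 925410) = 1/((21/464 + (1/795)*(-1857)) + 925410) = 1/((21/464 - 619/265) + 925410) = 1/(-281651/122960 + 925410) = 1/(113788131949/122960) = 122960/113788131949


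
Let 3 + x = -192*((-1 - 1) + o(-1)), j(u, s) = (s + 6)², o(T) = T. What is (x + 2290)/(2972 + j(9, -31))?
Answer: 2863/3597 ≈ 0.79594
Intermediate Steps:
j(u, s) = (6 + s)²
x = 573 (x = -3 - 192*((-1 - 1) - 1) = -3 - 192*(-2 - 1) = -3 - 192*(-3) = -3 + 576 = 573)
(x + 2290)/(2972 + j(9, -31)) = (573 + 2290)/(2972 + (6 - 31)²) = 2863/(2972 + (-25)²) = 2863/(2972 + 625) = 2863/3597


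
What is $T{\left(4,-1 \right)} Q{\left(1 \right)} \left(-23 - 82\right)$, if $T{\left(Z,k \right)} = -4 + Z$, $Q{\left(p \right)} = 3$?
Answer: $0$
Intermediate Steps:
$T{\left(4,-1 \right)} Q{\left(1 \right)} \left(-23 - 82\right) = \left(-4 + 4\right) 3 \left(-23 - 82\right) = 0 \cdot 3 \left(-105\right) = 0 \left(-105\right) = 0$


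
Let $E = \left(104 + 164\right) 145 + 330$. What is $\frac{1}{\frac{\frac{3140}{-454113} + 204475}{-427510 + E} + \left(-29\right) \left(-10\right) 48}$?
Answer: $\frac{35268232032}{490915218934933} \approx 7.1842 \cdot 10^{-5}$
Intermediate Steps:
$E = 39190$ ($E = 268 \cdot 145 + 330 = 38860 + 330 = 39190$)
$\frac{1}{\frac{\frac{3140}{-454113} + 204475}{-427510 + E} + \left(-29\right) \left(-10\right) 48} = \frac{1}{\frac{\frac{3140}{-454113} + 204475}{-427510 + 39190} + \left(-29\right) \left(-10\right) 48} = \frac{1}{\frac{3140 \left(- \frac{1}{454113}\right) + 204475}{-388320} + 290 \cdot 48} = \frac{1}{\left(- \frac{3140}{454113} + 204475\right) \left(- \frac{1}{388320}\right) + 13920} = \frac{1}{\frac{92854752535}{454113} \left(- \frac{1}{388320}\right) + 13920} = \frac{1}{- \frac{18570950507}{35268232032} + 13920} = \frac{1}{\frac{490915218934933}{35268232032}} = \frac{35268232032}{490915218934933}$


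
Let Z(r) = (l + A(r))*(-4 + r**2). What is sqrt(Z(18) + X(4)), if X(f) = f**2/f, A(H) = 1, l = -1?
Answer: 2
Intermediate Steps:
Z(r) = 0 (Z(r) = (-1 + 1)*(-4 + r**2) = 0*(-4 + r**2) = 0)
X(f) = f
sqrt(Z(18) + X(4)) = sqrt(0 + 4) = sqrt(4) = 2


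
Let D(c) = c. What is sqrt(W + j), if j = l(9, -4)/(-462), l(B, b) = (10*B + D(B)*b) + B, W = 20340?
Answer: sqrt(9844494)/22 ≈ 142.62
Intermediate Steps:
l(B, b) = 11*B + B*b (l(B, b) = (10*B + B*b) + B = 11*B + B*b)
j = -3/22 (j = (9*(11 - 4))/(-462) = (9*7)*(-1/462) = 63*(-1/462) = -3/22 ≈ -0.13636)
sqrt(W + j) = sqrt(20340 - 3/22) = sqrt(447477/22) = sqrt(9844494)/22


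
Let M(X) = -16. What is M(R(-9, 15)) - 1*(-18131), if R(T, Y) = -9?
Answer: 18115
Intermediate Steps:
M(R(-9, 15)) - 1*(-18131) = -16 - 1*(-18131) = -16 + 18131 = 18115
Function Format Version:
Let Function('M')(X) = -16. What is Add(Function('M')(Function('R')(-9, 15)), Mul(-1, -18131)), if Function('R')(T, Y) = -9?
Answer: 18115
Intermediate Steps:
Add(Function('M')(Function('R')(-9, 15)), Mul(-1, -18131)) = Add(-16, Mul(-1, -18131)) = Add(-16, 18131) = 18115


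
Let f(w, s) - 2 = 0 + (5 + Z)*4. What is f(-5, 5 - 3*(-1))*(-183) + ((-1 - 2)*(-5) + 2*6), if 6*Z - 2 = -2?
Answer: -3999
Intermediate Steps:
Z = 0 (Z = 1/3 + (1/6)*(-2) = 1/3 - 1/3 = 0)
f(w, s) = 22 (f(w, s) = 2 + (0 + (5 + 0)*4) = 2 + (0 + 5*4) = 2 + (0 + 20) = 2 + 20 = 22)
f(-5, 5 - 3*(-1))*(-183) + ((-1 - 2)*(-5) + 2*6) = 22*(-183) + ((-1 - 2)*(-5) + 2*6) = -4026 + (-3*(-5) + 12) = -4026 + (15 + 12) = -4026 + 27 = -3999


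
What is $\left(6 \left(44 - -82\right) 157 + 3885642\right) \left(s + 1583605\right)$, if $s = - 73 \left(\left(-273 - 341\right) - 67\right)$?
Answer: $6540350800212$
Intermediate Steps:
$s = 49713$ ($s = - 73 \left(-614 - 67\right) = \left(-73\right) \left(-681\right) = 49713$)
$\left(6 \left(44 - -82\right) 157 + 3885642\right) \left(s + 1583605\right) = \left(6 \left(44 - -82\right) 157 + 3885642\right) \left(49713 + 1583605\right) = \left(6 \left(44 + 82\right) 157 + 3885642\right) 1633318 = \left(6 \cdot 126 \cdot 157 + 3885642\right) 1633318 = \left(756 \cdot 157 + 3885642\right) 1633318 = \left(118692 + 3885642\right) 1633318 = 4004334 \cdot 1633318 = 6540350800212$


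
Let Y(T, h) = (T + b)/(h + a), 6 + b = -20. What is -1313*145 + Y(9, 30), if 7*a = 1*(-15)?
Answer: -37125194/195 ≈ -1.9039e+5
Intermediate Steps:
a = -15/7 (a = (1*(-15))/7 = (1/7)*(-15) = -15/7 ≈ -2.1429)
b = -26 (b = -6 - 20 = -26)
Y(T, h) = (-26 + T)/(-15/7 + h) (Y(T, h) = (T - 26)/(h - 15/7) = (-26 + T)/(-15/7 + h))
-1313*145 + Y(9, 30) = -1313*145 + 7*(-26 + 9)/(-15 + 7*30) = -190385 + 7*(-17)/(-15 + 210) = -190385 + 7*(-17)/195 = -190385 + 7*(1/195)*(-17) = -190385 - 119/195 = -37125194/195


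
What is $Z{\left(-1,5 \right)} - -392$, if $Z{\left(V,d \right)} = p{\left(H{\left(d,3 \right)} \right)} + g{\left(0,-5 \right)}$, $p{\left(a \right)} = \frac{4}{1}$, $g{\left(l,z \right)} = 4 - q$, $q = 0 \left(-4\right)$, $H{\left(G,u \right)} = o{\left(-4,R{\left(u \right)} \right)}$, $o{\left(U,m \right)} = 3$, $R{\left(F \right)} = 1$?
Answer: $400$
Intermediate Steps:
$H{\left(G,u \right)} = 3$
$q = 0$
$g{\left(l,z \right)} = 4$ ($g{\left(l,z \right)} = 4 - 0 = 4 + 0 = 4$)
$p{\left(a \right)} = 4$ ($p{\left(a \right)} = 4 \cdot 1 = 4$)
$Z{\left(V,d \right)} = 8$ ($Z{\left(V,d \right)} = 4 + 4 = 8$)
$Z{\left(-1,5 \right)} - -392 = 8 - -392 = 8 + 392 = 400$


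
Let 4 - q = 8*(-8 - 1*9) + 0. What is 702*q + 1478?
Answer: 99758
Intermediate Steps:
q = 140 (q = 4 - (8*(-8 - 1*9) + 0) = 4 - (8*(-8 - 9) + 0) = 4 - (8*(-17) + 0) = 4 - (-136 + 0) = 4 - 1*(-136) = 4 + 136 = 140)
702*q + 1478 = 702*140 + 1478 = 98280 + 1478 = 99758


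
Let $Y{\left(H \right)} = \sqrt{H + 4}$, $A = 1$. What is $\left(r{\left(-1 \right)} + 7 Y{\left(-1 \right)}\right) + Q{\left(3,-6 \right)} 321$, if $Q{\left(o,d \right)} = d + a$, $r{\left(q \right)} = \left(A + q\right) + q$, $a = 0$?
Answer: $-1927 + 7 \sqrt{3} \approx -1914.9$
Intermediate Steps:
$r{\left(q \right)} = 1 + 2 q$ ($r{\left(q \right)} = \left(1 + q\right) + q = 1 + 2 q$)
$Y{\left(H \right)} = \sqrt{4 + H}$
$Q{\left(o,d \right)} = d$ ($Q{\left(o,d \right)} = d + 0 = d$)
$\left(r{\left(-1 \right)} + 7 Y{\left(-1 \right)}\right) + Q{\left(3,-6 \right)} 321 = \left(\left(1 + 2 \left(-1\right)\right) + 7 \sqrt{4 - 1}\right) - 1926 = \left(\left(1 - 2\right) + 7 \sqrt{3}\right) - 1926 = \left(-1 + 7 \sqrt{3}\right) - 1926 = -1927 + 7 \sqrt{3}$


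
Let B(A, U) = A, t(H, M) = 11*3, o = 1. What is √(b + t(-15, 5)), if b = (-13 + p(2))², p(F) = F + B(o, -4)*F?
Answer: √114 ≈ 10.677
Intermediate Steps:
t(H, M) = 33
p(F) = 2*F (p(F) = F + 1*F = F + F = 2*F)
b = 81 (b = (-13 + 2*2)² = (-13 + 4)² = (-9)² = 81)
√(b + t(-15, 5)) = √(81 + 33) = √114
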